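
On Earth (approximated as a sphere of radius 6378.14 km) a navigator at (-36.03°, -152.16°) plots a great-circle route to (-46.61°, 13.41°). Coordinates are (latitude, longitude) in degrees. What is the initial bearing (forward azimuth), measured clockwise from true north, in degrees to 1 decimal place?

With φ₁ = -0.6288, φ₂ = -0.8135, Δλ = 2.8897 rad, the forward-azimuth formula gives
θ = atan2( sin Δλ cos φ₂ , cos φ₁ sin φ₂ − sin φ₁ cos φ₂ cos Δλ ) = atan2(0.1712, -0.9790) = 170.08°.
So the initial bearing is 170.1°.

170.1°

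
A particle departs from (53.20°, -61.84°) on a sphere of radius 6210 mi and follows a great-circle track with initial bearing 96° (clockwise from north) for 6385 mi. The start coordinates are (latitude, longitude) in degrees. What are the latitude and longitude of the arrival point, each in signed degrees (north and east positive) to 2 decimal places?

21.09°, 4.06°

Angular distance δ = d/R = 6385/6210 = 1.02818 rad; initial bearing θ = 1.6755 rad.
sin φ₂ = sin φ₁ cos δ + cos φ₁ sin δ cos θ = (0.8007)(0.5164) + (0.5990)(0.8564)(-0.1045) = 0.3599, so φ₂ = 21.09°.
Δλ = atan2(sin θ sin δ cos φ₁, cos δ − sin φ₁ sin φ₂) = atan2(0.5102, 0.2282) = 65.898°.
λ₂ = -61.840° + 65.898° = 4.06°.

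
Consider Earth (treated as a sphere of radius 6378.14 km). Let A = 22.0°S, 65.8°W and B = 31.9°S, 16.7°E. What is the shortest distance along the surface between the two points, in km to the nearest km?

8071 km

In radians: φ₁ = -0.3840, φ₂ = -0.5568, Δλ = 82.500° = 1.4399 rad.
Haversine: a = sin²(Δφ/2) + cos φ₁ cos φ₂ sin²(Δλ/2) = 0.0074 + (0.9272)(0.8490)(0.4347) = 0.34965.
Central angle c = 2·arcsin(√a) = 1.26537 rad.
Distance = R·c = 6378.14 × 1.2654 ≈ 8071 km.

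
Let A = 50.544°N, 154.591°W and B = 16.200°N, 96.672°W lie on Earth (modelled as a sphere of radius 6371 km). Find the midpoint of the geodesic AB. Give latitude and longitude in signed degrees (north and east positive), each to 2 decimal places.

36.80°, -119.20°

The central angle between A and B is δ = 1.0009 rad.
With f = 0.5, the slerp weights are sin((1−f)δ)/sin δ = 0.5699 and sin(fδ)/sin δ = 0.5699.
Weighted sum of the unit vectors: (0.5699)·(-0.5740,-0.2727,0.7721) + (0.5699)·(-0.1116,-0.9538,0.2790) = (-0.3907, -0.6989, 0.5990).
Converting back: φ = atan2(z, √(x²+y²)) = 36.80°, λ = atan2(y, x) = -119.20°.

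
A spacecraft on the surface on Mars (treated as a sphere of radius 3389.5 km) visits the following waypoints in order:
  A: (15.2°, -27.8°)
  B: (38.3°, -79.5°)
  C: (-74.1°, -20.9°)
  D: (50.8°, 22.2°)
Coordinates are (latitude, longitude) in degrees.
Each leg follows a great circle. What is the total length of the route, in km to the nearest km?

Leg A→B: central angle 0.8868 rad, distance 3005.9 km.
Leg B→C: central angle 2.0761 rad, distance 7036.9 km.
Leg C→D: central angle 2.2381 rad, distance 7586.0 km.
Total: 3005.9 + 7036.9 + 7586.0 ≈ 17629 km.

17629 km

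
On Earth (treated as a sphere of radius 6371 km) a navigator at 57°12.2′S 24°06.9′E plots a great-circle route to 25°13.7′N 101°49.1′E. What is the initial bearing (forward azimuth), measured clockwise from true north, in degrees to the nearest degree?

Δλ = 77.703° = 1.3562 rad.
y = sin Δλ · cos φ₂ = (0.9771)(0.9046) = 0.8839
x = cos φ₁ sin φ₂ − sin φ₁ cos φ₂ cos Δλ = (0.5417)(0.4262) − (-0.8406)(0.9046)(0.2130) = 0.3928
θ = atan2(y, x) = 66.04°, so the bearing is 66°.

66°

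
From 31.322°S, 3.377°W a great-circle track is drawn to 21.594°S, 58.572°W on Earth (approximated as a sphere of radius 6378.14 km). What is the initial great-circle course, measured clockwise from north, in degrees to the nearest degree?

With φ₁ = -0.5467, φ₂ = -0.3769, Δλ = -0.9633 rad, the forward-azimuth formula gives
θ = atan2( sin Δλ cos φ₂ , cos φ₁ sin φ₂ − sin φ₁ cos φ₂ cos Δλ ) = atan2(-0.7635, -0.0385) = -92.89°.
Adding 360° brings this into [0°, 360°): 267°.

267°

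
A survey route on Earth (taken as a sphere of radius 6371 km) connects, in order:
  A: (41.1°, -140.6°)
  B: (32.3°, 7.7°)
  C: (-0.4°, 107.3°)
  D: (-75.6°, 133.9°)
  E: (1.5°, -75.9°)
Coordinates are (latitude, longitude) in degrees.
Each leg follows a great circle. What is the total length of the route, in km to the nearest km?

Leg A→B: central angle 1.7626 rad, distance 11229.7 km.
Leg B→C: central angle 1.7160 rad, distance 10932.6 km.
Leg C→D: central angle 1.3396 rad, distance 8534.7 km.
Leg D→E: central angle 1.8143 rad, distance 11558.8 km.
Total: 11229.7 + 10932.6 + 8534.7 + 11558.8 ≈ 42256 km.

42256 km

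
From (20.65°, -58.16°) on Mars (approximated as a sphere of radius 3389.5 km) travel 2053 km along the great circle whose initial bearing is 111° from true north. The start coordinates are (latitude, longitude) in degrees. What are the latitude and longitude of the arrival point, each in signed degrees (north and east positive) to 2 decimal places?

5.68°, -25.87°

Angular distance δ = d/R = 2053/3389.5 = 0.60569 rad; initial bearing θ = 1.9373 rad.
sin φ₂ = sin φ₁ cos δ + cos φ₁ sin δ cos θ = (0.3527)(0.8221) + (0.9358)(0.5693)(-0.3584) = 0.0990, so φ₂ = 5.68°.
Δλ = atan2(sin θ sin δ cos φ₁, cos δ − sin φ₁ sin φ₂) = atan2(0.4974, 0.7872) = 32.286°.
λ₂ = -58.160° + 32.286° = -25.87°.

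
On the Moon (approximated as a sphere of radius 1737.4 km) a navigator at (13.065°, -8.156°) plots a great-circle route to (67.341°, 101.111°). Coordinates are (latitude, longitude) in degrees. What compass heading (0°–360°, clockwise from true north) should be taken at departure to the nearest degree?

Δλ = 109.267° = 1.9071 rad.
y = sin Δλ · cos φ₂ = (0.9440)(0.3852) = 0.3637
x = cos φ₁ sin φ₂ − sin φ₁ cos φ₂ cos Δλ = (0.9741)(0.9228) − (0.2261)(0.3852)(-0.3300) = 0.9277
θ = atan2(y, x) = 21.41°, so the bearing is 21°.

21°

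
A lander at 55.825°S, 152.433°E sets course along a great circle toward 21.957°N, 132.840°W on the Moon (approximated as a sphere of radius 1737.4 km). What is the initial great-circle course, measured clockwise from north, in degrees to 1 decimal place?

65.3°

Δλ = 74.727° = 1.3042 rad.
y = sin Δλ · cos φ₂ = (0.9647)(0.9275) = 0.8947
x = cos φ₁ sin φ₂ − sin φ₁ cos φ₂ cos Δλ = (0.5617)(0.3739) − (-0.8273)(0.9275)(0.2634) = 0.4122
θ = atan2(y, x) = 65.27°, so the bearing is 65.3°.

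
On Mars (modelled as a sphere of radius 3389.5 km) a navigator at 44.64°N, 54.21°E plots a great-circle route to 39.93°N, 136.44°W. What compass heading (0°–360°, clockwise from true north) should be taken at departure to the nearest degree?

Δλ = 169.350° = 2.9557 rad.
y = sin Δλ · cos φ₂ = (0.1848)(0.7668) = 0.1417
x = cos φ₁ sin φ₂ − sin φ₁ cos φ₂ cos Δλ = (0.7115)(0.6419) − (0.7026)(0.7668)(-0.9828) = 0.9862
θ = atan2(y, x) = 8.18°, so the bearing is 8°.

8°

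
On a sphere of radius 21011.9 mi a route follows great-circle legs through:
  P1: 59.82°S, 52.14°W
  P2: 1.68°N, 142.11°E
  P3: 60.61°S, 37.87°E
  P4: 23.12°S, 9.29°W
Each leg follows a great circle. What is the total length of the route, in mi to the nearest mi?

Leg P1→P2: central angle 2.1088 rad, distance 44308.9 mi.
Leg P2→P3: central angle 1.7175 rad, distance 36088.6 mi.
Leg P3→P4: central angle 0.8645 rad, distance 18165.1 mi.
Total: 44308.9 + 36088.6 + 18165.1 ≈ 98563 mi.

98563 mi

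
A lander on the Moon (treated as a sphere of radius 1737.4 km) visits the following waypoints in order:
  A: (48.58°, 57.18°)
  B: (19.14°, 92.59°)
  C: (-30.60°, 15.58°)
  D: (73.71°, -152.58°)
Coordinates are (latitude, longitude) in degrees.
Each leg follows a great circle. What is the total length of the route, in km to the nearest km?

Leg A→B: central angle 0.7147 rad, distance 1241.8 km.
Leg B→C: central angle 1.5549 rad, distance 2701.5 km.
Leg C→D: central angle 2.3817 rad, distance 4138.0 km.
Total: 1241.8 + 2701.5 + 4138.0 ≈ 8081 km.

8081 km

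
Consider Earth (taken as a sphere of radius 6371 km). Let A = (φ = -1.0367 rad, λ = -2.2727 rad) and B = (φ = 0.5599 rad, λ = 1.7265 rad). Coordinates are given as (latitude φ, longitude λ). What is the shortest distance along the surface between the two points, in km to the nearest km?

15309 km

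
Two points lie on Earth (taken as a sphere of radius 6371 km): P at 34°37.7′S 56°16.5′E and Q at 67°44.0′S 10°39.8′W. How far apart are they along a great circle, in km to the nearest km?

5516 km

Let φ₁ = -0.6044 rad, φ₂ = -1.1822 rad, and Δλ = -1.1683 rad.
cos c = sin φ₁ sin φ₂ + cos φ₁ cos φ₂ cos Δλ = (-0.5683)(-0.9254) + (0.8229)(0.3789)(0.3917) = 0.64801,
so c = arccos(0.64801) = 0.86582 rad.
Distance = R·c = 6371 × 0.8658 ≈ 5516 km.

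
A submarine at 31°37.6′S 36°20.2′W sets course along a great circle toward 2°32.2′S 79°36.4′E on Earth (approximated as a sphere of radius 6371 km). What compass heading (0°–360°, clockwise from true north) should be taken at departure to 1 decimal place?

With φ₁ = -0.5520, φ₂ = -0.0443, Δλ = 2.0236 rad, the forward-azimuth formula gives
θ = atan2( sin Δλ cos φ₂ , cos φ₁ sin φ₂ − sin φ₁ cos φ₂ cos Δλ ) = atan2(0.8983, -0.2669) = 106.54°.
So the initial bearing is 106.5°.

106.5°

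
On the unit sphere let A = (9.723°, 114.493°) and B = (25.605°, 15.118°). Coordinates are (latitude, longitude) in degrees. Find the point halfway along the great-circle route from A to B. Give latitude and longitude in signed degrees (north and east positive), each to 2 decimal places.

26.18°, 67.80°

The central angle between A and B is δ = 1.6427 rad.
With f = 0.5, the slerp weights are sin((1−f)δ)/sin δ = 0.7339 and sin(fδ)/sin δ = 0.7339.
Weighted sum of the unit vectors: (0.7339)·(-0.4086,0.8969,0.1689) + (0.7339)·(0.8706,0.2352,0.4322) = (0.3391, 0.8309, 0.4411).
Converting back: φ = atan2(z, √(x²+y²)) = 26.18°, λ = atan2(y, x) = 67.80°.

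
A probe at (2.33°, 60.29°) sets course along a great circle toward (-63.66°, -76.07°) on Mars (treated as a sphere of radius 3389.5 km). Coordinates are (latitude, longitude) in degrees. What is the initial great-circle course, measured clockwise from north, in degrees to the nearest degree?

Δλ = -136.360° = -2.3799 rad.
y = sin Δλ · cos φ₂ = (-0.6901)(0.4437) = -0.3062
x = cos φ₁ sin φ₂ − sin φ₁ cos φ₂ cos Δλ = (0.9992)(-0.8962) − (0.0407)(0.4437)(-0.7237) = -0.8824
θ = atan2(y, x) = -160.86°; adding 360° gives 199°.

199°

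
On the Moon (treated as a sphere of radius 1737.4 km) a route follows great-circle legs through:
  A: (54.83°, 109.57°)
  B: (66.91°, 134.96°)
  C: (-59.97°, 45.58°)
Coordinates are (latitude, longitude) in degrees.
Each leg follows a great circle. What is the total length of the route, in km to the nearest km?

Leg A→B: central angle 0.2976 rad, distance 517.1 km.
Leg B→C: central angle 2.4886 rad, distance 4323.7 km.
Total: 517.1 + 4323.7 ≈ 4841 km.

4841 km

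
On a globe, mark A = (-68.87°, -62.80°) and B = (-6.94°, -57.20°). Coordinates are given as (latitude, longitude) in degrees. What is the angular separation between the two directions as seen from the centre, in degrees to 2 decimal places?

62.04°

With latitudes φ₁ = -68.870°, φ₂ = -6.940° and longitude difference Δλ = 5.600°:
cos c = sin φ₁ sin φ₂ + cos φ₁ cos φ₂ cos Δλ = (-0.9328)(-0.1208) + (0.3605)(0.9927)(0.9952) = 0.46884,
so c = arccos(0.46884) = 1.08282 rad.
So the angular separation is 62.04°.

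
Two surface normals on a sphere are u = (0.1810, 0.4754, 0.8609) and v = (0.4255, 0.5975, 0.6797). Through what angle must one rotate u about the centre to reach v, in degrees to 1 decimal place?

u·v = 0.9462; |u| = 1.0000, |v| = 1.0000.
cos θ = (u·v)/(|u||v|) = 0.9462, so θ = 18.9°.

18.9°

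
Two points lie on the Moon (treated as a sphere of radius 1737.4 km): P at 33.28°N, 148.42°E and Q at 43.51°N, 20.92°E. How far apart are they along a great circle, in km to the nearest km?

2714 km

In radians: φ₁ = 0.5808, φ₂ = 0.7594, Δλ = -127.500° = -2.2253 rad.
cos c = sin φ₁ sin φ₂ + cos φ₁ cos φ₂ cos Δλ = (0.5487)(0.6885) + (0.8360)(0.7253)(-0.6088) = 0.00869,
so c = arccos(0.00869) = 1.56210 rad.
Distance = R·c = 1737.4 × 1.5621 ≈ 2714 km.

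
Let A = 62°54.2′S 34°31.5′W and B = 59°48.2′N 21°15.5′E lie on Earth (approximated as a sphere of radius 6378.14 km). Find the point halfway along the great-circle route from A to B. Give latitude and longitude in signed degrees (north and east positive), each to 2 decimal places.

-1.75°, -5.13°

Central angle δ = 2.2661 rad. Interpolating on the sphere with fraction f = 0.5:
P = [sin((1−f)δ)·A + sin(fδ)·B] / sin δ = 1.1795·A + 1.1795·B in Cartesian coordinates,
giving P = (0.9955, -0.0894, -0.0306), i.e. latitude -1.75°, longitude -5.13°.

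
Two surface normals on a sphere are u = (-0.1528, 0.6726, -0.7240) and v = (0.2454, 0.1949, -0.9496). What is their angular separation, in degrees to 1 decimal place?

u·v = 0.7811; |u| = 1.0000, |v| = 1.0000.
cos θ = (u·v)/(|u||v|) = 0.7812, so θ = 38.6°.

38.6°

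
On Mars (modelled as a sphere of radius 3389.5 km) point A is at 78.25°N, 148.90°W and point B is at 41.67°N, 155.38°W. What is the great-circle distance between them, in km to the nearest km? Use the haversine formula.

2170 km

Let φ₁ = 1.3657 rad, φ₂ = 0.7273 rad, and Δλ = -0.1131 rad.
Haversine: a = sin²(Δφ/2) + cos φ₁ cos φ₂ sin²(Δλ/2) = 0.0985 + (0.2036)(0.7470)(0.0032) = 0.09897.
Central angle c = 2·arcsin(√a) = 0.64007 rad.
Distance = R·c = 3389.5 × 0.6401 ≈ 2170 km.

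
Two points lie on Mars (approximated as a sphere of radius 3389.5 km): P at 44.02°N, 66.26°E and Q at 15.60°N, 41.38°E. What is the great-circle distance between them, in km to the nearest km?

2094 km

Let φ₁ = 0.7683 rad, φ₂ = 0.2723 rad, and Δλ = -0.4342 rad.
Haversine: a = sin²(Δφ/2) + cos φ₁ cos φ₂ sin²(Δλ/2) = 0.0603 + (0.7191)(0.9632)(0.0464) = 0.09240.
Central angle c = 2·arcsin(√a) = 0.61772 rad.
Distance = R·c = 3389.5 × 0.6177 ≈ 2094 km.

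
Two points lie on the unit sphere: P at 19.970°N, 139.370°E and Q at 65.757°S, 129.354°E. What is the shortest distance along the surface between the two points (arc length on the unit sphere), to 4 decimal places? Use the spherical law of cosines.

In radians: φ₁ = 0.3485, φ₂ = -1.1477, Δλ = -10.016° = -0.1748 rad.
cos c = sin φ₁ sin φ₂ + cos φ₁ cos φ₂ cos Δλ = (0.3415)(-0.9118) + (0.9399)(0.4106)(0.9848) = 0.06863,
so c = arccos(0.06863) = 1.50212 rad.
On the unit sphere the arc length equals the central angle: 1.5021.

1.5021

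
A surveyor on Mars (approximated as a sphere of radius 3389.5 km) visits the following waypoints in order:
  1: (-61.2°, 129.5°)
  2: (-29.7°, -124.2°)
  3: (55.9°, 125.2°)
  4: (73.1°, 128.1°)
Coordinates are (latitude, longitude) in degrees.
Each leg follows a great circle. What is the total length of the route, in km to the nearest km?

12680 km

Leg 1→2: central angle 1.2485 rad, distance 4231.9 km.
Leg 2→3: central angle 2.1915 rad, distance 7428.1 km.
Leg 3→4: central angle 0.3009 rad, distance 1019.9 km.
Total: 4231.9 + 7428.1 + 1019.9 ≈ 12680 km.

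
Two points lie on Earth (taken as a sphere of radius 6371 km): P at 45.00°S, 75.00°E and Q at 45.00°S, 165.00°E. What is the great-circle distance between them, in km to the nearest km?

Let φ₁ = -0.7854 rad, φ₂ = -0.7854 rad, and Δλ = 1.5708 rad.
Haversine: a = sin²(Δφ/2) + cos φ₁ cos φ₂ sin²(Δλ/2) = 0.0000 + (0.7071)(0.7071)(0.5000) = 0.25000.
Central angle c = 2·arcsin(√a) = 1.04720 rad.
Distance = R·c = 6371 × 1.0472 ≈ 6672 km.

6672 km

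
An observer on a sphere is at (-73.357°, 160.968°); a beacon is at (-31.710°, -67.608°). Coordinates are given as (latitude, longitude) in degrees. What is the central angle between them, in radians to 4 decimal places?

1.2213 rad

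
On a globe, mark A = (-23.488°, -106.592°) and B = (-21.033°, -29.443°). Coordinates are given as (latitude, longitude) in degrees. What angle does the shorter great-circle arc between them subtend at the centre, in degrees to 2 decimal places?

70.52°

In radians: φ₁ = -0.4099, φ₂ = -0.3671, Δλ = 77.149° = 1.3465 rad.
Haversine: a = sin²(Δφ/2) + cos φ₁ cos φ₂ sin²(Δλ/2) = 0.0005 + (0.9171)(0.9334)(0.3888) = 0.33328.
Central angle c = 2·arcsin(√a) = 1.23085 rad.
So the angular separation is 70.52°.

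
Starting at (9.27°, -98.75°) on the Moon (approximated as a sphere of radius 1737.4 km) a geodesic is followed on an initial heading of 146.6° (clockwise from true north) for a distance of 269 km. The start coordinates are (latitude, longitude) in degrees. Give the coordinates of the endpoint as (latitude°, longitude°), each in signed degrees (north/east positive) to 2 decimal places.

Angular distance δ = d/R = 269/1737.4 = 0.15483 rad; initial bearing θ = 2.5587 rad.
sin φ₂ = sin φ₁ cos δ + cos φ₁ sin δ cos θ = (0.1611)(0.9880) + (0.9869)(0.1542)(-0.8348) = 0.0321, so φ₂ = 1.84°.
Δλ = atan2(sin θ sin δ cos φ₁, cos δ − sin φ₁ sin φ₂) = atan2(0.0838, 0.9829) = 4.872°.
λ₂ = -98.750° + 4.872° = -93.88°.

1.84°, -93.88°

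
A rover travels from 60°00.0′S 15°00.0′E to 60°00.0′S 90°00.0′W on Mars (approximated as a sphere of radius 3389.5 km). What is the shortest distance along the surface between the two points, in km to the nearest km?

2765 km

With latitudes φ₁ = -60.000°, φ₂ = -60.000° and longitude difference Δλ = -105.000°:
Haversine: a = sin²(Δφ/2) + cos φ₁ cos φ₂ sin²(Δλ/2) = 0.0000 + (0.5000)(0.5000)(0.6294) = 0.15735.
Central angle c = 2·arcsin(√a) = 0.81579 rad.
Distance = R·c = 3389.5 × 0.8158 ≈ 2765 km.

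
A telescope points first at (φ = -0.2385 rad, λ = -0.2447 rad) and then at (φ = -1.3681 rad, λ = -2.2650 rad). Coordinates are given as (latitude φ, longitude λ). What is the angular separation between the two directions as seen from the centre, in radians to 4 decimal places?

1.4239 rad

In radians: φ₁ = -0.2385, φ₂ = -1.3681, Δλ = -115.755° = -2.0203 rad.
cos c = sin φ₁ sin φ₂ + cos φ₁ cos φ₂ cos Δλ = (-0.2362)(-0.9795) + (0.9717)(0.2013)(-0.4345) = 0.14641,
so c = arccos(0.14641) = 1.42386 rad.
So the angular separation is 1.4239 rad.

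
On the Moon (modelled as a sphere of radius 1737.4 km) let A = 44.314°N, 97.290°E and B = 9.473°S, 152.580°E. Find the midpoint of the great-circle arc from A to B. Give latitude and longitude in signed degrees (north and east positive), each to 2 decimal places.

19.44°, 129.70°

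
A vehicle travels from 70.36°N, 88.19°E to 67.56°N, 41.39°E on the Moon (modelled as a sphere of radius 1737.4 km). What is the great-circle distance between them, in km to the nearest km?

503 km

With latitudes φ₁ = 70.360°, φ₂ = 67.560° and longitude difference Δλ = -46.800°:
cos c = sin φ₁ sin φ₂ + cos φ₁ cos φ₂ cos Δλ = (0.9418)(0.9243) + (0.3361)(0.3817)(0.6845) = 0.95833,
so c = arccos(0.95833) = 0.28968 rad.
Distance = R·c = 1737.4 × 0.2897 ≈ 503 km.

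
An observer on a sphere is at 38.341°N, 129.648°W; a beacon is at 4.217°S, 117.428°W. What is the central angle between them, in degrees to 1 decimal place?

44.0°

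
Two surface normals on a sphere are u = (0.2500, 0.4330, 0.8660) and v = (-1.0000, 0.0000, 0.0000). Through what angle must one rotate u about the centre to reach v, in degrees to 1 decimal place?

104.5°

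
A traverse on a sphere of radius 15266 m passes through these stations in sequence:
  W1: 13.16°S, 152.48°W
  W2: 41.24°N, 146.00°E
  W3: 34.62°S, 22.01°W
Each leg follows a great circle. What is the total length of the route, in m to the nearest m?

65809 m

Leg W1→W2: central angle 1.3704 rad, distance 20920.3 m.
Leg W2→W3: central angle 2.9404 rad, distance 44888.4 m.
Total: 20920.3 + 44888.4 ≈ 65809 m.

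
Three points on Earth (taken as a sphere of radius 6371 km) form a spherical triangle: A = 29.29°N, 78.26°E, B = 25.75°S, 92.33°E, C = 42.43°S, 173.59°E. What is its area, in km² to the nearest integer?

Side lengths (central angles): a = 1.1657, b = 1.9713, c = 0.9891 rad; semiperimeter s = 2.0630.
By l'Huilier's theorem, tan(E/4) = √[tan(s/2) tan((s−a)/2) tan((s−b)/2) tan((s−c)/2)], giving spherical excess E = 0.5888 rad.
Area = E·R² = 0.5888 × (6371)² ≈ 23898378 km².

23898378 km²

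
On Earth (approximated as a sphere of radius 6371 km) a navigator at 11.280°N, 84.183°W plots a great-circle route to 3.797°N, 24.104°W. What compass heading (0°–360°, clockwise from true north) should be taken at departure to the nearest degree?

92°

Δλ = 60.079° = 1.0486 rad.
y = sin Δλ · cos φ₂ = (0.8667)(0.9978) = 0.8648
x = cos φ₁ sin φ₂ − sin φ₁ cos φ₂ cos Δλ = (0.9807)(0.0662) − (0.1956)(0.9978)(0.4988) = -0.0324
θ = atan2(y, x) = 92.15°, so the bearing is 92°.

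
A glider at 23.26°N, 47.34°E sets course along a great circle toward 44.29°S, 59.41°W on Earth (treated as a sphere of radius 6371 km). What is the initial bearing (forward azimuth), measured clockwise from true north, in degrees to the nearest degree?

With φ₁ = 0.4060, φ₂ = -0.7730, Δλ = -1.8631 rad, the forward-azimuth formula gives
θ = atan2( sin Δλ cos φ₂ , cos φ₁ sin φ₂ − sin φ₁ cos φ₂ cos Δλ ) = atan2(-0.6854, -0.5601) = -129.25°.
Adding 360° brings this into [0°, 360°): 231°.

231°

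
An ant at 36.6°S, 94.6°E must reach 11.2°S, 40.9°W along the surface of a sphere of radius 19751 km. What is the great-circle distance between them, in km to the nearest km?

40153 km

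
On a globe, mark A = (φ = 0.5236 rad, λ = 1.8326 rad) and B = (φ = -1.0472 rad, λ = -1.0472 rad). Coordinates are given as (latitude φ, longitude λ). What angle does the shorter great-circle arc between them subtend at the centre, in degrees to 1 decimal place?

148.4°

In radians: φ₁ = 0.5236, φ₂ = -1.0472, Δλ = -165.000° = -2.8798 rad.
cos c = sin φ₁ sin φ₂ + cos φ₁ cos φ₂ cos Δλ = (0.5000)(-0.8660) + (0.8660)(0.5000)(-0.9659) = -0.85127,
so c = arccos(-0.85127) = 2.58920 rad.
So the angular separation is 148.4°.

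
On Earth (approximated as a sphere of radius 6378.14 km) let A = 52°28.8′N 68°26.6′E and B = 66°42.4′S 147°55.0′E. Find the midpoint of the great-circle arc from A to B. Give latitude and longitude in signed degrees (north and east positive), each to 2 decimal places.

-9.08°, 98.16°

The central angle between A and B is δ = 2.3247 rad.
With f = 0.5, the slerp weights are sin((1−f)δ)/sin δ = 1.2589 and sin(fδ)/sin δ = 1.2589.
Weighted sum of the unit vectors: (1.2589)·(0.2238,0.5664,0.7931) + (1.2589)·(-0.3350,0.2100,-0.9185) = (-0.1401, 0.9775, -0.1578).
Converting back: φ = atan2(z, √(x²+y²)) = -9.08°, λ = atan2(y, x) = 98.16°.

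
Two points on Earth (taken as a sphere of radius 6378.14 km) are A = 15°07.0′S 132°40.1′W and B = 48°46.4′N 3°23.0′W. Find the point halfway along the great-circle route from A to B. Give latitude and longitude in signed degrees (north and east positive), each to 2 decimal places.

33.27°, -89.73°

Central angle δ = 2.2130 rad. Interpolating on the sphere with fraction f = 0.5:
P = [sin((1−f)δ)·A + sin(fδ)·B] / sin δ = 1.1166·A + 1.1166·B in Cartesian coordinates,
giving P = (0.0040, -0.8361, 0.5486), i.e. latitude 33.27°, longitude -89.73°.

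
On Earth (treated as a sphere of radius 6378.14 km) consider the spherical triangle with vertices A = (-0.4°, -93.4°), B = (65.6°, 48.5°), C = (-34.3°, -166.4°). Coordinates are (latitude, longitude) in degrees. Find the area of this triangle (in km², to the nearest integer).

110919107 km²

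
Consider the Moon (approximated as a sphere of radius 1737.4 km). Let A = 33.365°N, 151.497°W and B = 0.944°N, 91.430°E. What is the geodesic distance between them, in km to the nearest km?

Let φ₁ = 0.5823 rad, φ₂ = 0.0165 rad, and Δλ = -2.0433 rad.
cos c = sin φ₁ sin φ₂ + cos φ₁ cos φ₂ cos Δλ = (0.5500)(0.0165) + (0.8352)(0.9999)(-0.4551) = -0.37100,
so c = arccos(-0.37100) = 1.95088 rad.
Distance = R·c = 1737.4 × 1.9509 ≈ 3389 km.

3389 km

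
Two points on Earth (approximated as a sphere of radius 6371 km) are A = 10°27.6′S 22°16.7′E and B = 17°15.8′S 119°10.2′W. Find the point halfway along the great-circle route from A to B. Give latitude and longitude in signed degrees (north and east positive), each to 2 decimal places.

-36.75°, -46.04°

Central angle δ = 2.3193 rad. Interpolating on the sphere with fraction f = 0.5:
P = [sin((1−f)δ)·A + sin(fδ)·B] / sin δ = 1.2510·A + 1.2510·B in Cartesian coordinates,
giving P = (0.5561, -0.5768, -0.5984), i.e. latitude -36.75°, longitude -46.04°.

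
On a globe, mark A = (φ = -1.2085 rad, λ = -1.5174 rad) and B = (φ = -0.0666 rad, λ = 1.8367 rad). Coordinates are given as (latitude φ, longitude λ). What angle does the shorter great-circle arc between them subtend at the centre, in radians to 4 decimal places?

1.8582 rad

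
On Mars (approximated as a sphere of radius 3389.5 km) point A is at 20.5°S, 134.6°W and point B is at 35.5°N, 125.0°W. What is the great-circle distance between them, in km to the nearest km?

3356 km

Let φ₁ = -0.3578 rad, φ₂ = 0.6196 rad, and Δλ = 0.1676 rad.
Haversine: a = sin²(Δφ/2) + cos φ₁ cos φ₂ sin²(Δλ/2) = 0.2204 + (0.9367)(0.8141)(0.0070) = 0.22574.
Central angle c = 2·arcsin(√a) = 0.99021 rad.
Distance = R·c = 3389.5 × 0.9902 ≈ 3356 km.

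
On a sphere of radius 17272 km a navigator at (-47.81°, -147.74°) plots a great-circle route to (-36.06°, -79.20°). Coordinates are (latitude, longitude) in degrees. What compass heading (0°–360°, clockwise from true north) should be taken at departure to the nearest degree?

103°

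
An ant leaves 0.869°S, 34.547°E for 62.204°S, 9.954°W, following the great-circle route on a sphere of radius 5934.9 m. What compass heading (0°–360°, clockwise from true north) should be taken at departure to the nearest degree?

200°

With φ₁ = -0.0152, φ₂ = -1.0857, Δλ = -0.7767 rad, the forward-azimuth formula gives
θ = atan2( sin Δλ cos φ₂ , cos φ₁ sin φ₂ − sin φ₁ cos φ₂ cos Δλ ) = atan2(-0.3269, -0.8795) = -159.61°.
Adding 360° brings this into [0°, 360°): 200°.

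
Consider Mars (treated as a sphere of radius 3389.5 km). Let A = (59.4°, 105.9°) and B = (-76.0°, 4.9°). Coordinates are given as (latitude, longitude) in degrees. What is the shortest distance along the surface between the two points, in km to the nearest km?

8824 km

In radians: φ₁ = 1.0367, φ₂ = -1.3265, Δλ = -101.000° = -1.7628 rad.
Haversine: a = sin²(Δφ/2) + cos φ₁ cos φ₂ sin²(Δλ/2) = 0.8560 + (0.5090)(0.2419)(0.5954) = 0.92934.
Central angle c = 2·arcsin(√a) = 2.60347 rad.
Distance = R·c = 3389.5 × 2.6035 ≈ 8824 km.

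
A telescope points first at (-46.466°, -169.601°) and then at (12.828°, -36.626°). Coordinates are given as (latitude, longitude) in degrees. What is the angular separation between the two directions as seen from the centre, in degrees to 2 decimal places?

Let φ₁ = -0.8110 rad, φ₂ = 0.2239 rad, and Δλ = 2.3209 rad.
cos c = sin φ₁ sin φ₂ + cos φ₁ cos φ₂ cos Δλ = (-0.7250)(0.2220) + (0.6888)(0.9750)(-0.6817) = -0.61877,
so c = arccos(-0.61877) = 2.23797 rad.
So the angular separation is 128.23°.

128.23°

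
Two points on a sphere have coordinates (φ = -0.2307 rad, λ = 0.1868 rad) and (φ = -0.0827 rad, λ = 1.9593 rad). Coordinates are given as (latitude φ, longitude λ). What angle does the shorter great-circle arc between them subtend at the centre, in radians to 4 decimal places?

Let φ₁ = -0.2307 rad, φ₂ = -0.0827 rad, and Δλ = 1.7725 rad.
Haversine: a = sin²(Δφ/2) + cos φ₁ cos φ₂ sin²(Δλ/2) = 0.0055 + (0.9735)(0.9966)(0.6002) = 0.58774.
Central angle c = 2·arcsin(√a) = 1.74719 rad.
So the angular separation is 1.7472 rad.

1.7472 rad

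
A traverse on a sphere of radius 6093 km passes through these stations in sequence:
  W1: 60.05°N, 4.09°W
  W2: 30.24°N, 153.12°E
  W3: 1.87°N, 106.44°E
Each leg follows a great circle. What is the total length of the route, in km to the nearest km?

14917 km

Leg W1→W2: central angle 1.5321 rad, distance 9334.8 km.
Leg W2→W3: central angle 0.9162 rad, distance 5582.5 km.
Total: 9334.8 + 5582.5 ≈ 14917 km.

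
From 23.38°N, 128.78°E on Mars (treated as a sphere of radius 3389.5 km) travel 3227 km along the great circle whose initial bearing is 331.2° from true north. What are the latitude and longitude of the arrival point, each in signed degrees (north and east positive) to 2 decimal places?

62.30°, 71.19°

Angular distance δ = d/R = 3227/3389.5 = 0.95206 rad; initial bearing θ = 5.7805 rad.
sin φ₂ = sin φ₁ cos δ + cos φ₁ sin δ cos θ = (0.3968)(0.5800) + (0.9179)(0.8146)(0.8763) = 0.8854, so φ₂ = 62.30°.
Δλ = atan2(sin θ sin δ cos φ₁, cos δ − sin φ₁ sin φ₂) = atan2(-0.3602, 0.2287) = -57.594°.
λ₂ = 128.780° − 57.594° = 71.19°.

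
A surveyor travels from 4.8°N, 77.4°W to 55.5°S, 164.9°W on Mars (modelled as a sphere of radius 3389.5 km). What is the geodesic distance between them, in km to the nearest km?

5475 km

Let φ₁ = 0.0838 rad, φ₂ = -0.9687 rad, and Δλ = -1.5272 rad.
Haversine: a = sin²(Δφ/2) + cos φ₁ cos φ₂ sin²(Δλ/2) = 0.2523 + (0.9965)(0.5664)(0.4782) = 0.52217.
Central angle c = 2·arcsin(√a) = 1.61515 rad.
Distance = R·c = 3389.5 × 1.6152 ≈ 5475 km.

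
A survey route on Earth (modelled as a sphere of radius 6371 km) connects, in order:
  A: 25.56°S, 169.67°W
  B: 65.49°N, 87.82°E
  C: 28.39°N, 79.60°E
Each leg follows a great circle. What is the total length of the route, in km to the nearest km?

17316 km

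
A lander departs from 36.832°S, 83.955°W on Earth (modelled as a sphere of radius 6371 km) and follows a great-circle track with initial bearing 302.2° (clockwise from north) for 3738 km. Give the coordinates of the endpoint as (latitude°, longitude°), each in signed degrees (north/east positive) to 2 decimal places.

-15.25°, -113.01°

Angular distance δ = d/R = 3738/6371 = 0.58672 rad; initial bearing θ = 5.2744 rad.
sin φ₂ = sin φ₁ cos δ + cos φ₁ sin δ cos θ = (-0.5995)(0.8328) + (0.8004)(0.5536)(0.5329) = -0.2631, so φ₂ = -15.25°.
Δλ = atan2(sin θ sin δ cos φ₁, cos δ − sin φ₁ sin φ₂) = atan2(-0.3750, 0.6750) = -29.051°.
λ₂ = -83.955° − 29.051° = -113.01°.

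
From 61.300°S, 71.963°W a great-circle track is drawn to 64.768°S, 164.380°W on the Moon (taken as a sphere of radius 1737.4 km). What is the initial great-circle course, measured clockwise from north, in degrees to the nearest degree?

With φ₁ = -1.0699, φ₂ = -1.1304, Δλ = -1.6130 rad, the forward-azimuth formula gives
θ = atan2( sin Δλ cos φ₂ , cos φ₁ sin φ₂ − sin φ₁ cos φ₂ cos Δλ ) = atan2(-0.4259, -0.4502) = -136.59°.
Adding 360° brings this into [0°, 360°): 223°.

223°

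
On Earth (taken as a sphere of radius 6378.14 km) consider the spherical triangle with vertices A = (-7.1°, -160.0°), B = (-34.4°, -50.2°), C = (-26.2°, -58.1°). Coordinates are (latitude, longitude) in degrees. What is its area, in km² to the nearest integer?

8111790 km²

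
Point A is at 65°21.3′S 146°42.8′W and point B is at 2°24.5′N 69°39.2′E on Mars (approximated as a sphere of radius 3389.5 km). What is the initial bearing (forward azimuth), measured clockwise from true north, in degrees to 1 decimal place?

With φ₁ = -1.1407, φ₂ = 0.0420, Δλ = -2.5069 rad, the forward-azimuth formula gives
θ = atan2( sin Δλ cos φ₂ , cos φ₁ sin φ₂ − sin φ₁ cos φ₂ cos Δλ ) = atan2(-0.5924, -0.7137) = -140.31°.
Adding 360° brings this into [0°, 360°): 219.7°.

219.7°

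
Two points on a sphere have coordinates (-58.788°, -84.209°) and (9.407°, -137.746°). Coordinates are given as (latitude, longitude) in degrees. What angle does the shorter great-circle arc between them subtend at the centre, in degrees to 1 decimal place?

80.6°

In radians: φ₁ = -1.0260, φ₂ = 0.1642, Δλ = -53.537° = -0.9344 rad.
Haversine: a = sin²(Δφ/2) + cos φ₁ cos φ₂ sin²(Δλ/2) = 0.3143 + (0.5182)(0.9866)(0.2028) = 0.41798.
Central angle c = 2·arcsin(√a) = 1.40601 rad.
So the angular separation is 80.6°.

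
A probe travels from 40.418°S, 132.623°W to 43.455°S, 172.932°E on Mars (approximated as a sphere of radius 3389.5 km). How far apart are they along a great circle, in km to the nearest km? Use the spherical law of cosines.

2360 km

Let φ₁ = -0.7054 rad, φ₂ = -0.7584 rad, and Δλ = -0.9502 rad.
cos c = sin φ₁ sin φ₂ + cos φ₁ cos φ₂ cos Δλ = (-0.6484)(-0.6878) + (0.7613)(0.7259)(0.5815) = 0.76730,
so c = arccos(0.76730) = 0.69618 rad.
Distance = R·c = 3389.5 × 0.6962 ≈ 2360 km.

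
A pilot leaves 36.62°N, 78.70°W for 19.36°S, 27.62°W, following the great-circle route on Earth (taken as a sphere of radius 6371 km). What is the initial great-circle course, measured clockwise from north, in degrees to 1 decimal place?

130.2°

Δλ = 51.080° = 0.8915 rad.
y = sin Δλ · cos φ₂ = (0.7780)(0.9435) = 0.7340
x = cos φ₁ sin φ₂ − sin φ₁ cos φ₂ cos Δλ = (0.8026)(-0.3315) − (0.5965)(0.9435)(0.6282) = -0.6196
θ = atan2(y, x) = 130.17°, so the bearing is 130.2°.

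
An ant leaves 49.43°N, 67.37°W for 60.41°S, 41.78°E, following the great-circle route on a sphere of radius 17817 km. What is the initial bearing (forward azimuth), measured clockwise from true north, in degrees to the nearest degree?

133°

With φ₁ = 0.8627, φ₂ = -1.0544, Δλ = 1.9050 rad, the forward-azimuth formula gives
θ = atan2( sin Δλ cos φ₂ , cos φ₁ sin φ₂ − sin φ₁ cos φ₂ cos Δλ ) = atan2(0.4665, -0.4425) = 133.49°.
So the initial bearing is 133°.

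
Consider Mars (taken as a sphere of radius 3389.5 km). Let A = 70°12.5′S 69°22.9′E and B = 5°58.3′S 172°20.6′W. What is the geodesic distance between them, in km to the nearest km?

With latitudes φ₁ = -70.208°, φ₂ = -5.972° and longitude difference Δλ = 118.275°:
Haversine: a = sin²(Δφ/2) + cos φ₁ cos φ₂ sin²(Δλ/2) = 0.2827 + (0.3386)(0.9946)(0.7369) = 0.53082.
Central angle c = 2·arcsin(√a) = 1.63247 rad.
Distance = R·c = 3389.5 × 1.6325 ≈ 5533 km.

5533 km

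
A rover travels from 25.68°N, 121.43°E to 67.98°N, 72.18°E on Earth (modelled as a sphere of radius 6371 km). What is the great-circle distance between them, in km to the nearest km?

5728 km

Let φ₁ = 0.4482 rad, φ₂ = 1.1865 rad, and Δλ = -0.8596 rad.
cos c = sin φ₁ sin φ₂ + cos φ₁ cos φ₂ cos Δλ = (0.4333)(0.9271) + (0.9012)(0.3749)(0.6528) = 0.62230,
so c = arccos(0.62230) = 0.89912 rad.
Distance = R·c = 6371 × 0.8991 ≈ 5728 km.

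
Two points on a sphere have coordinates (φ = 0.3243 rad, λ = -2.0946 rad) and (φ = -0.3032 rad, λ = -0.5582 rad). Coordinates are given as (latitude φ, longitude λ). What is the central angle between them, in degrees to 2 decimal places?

With latitudes φ₁ = 18.581°, φ₂ = -17.372° and longitude difference Δλ = 88.029°:
Haversine: a = sin²(Δφ/2) + cos φ₁ cos φ₂ sin²(Δλ/2) = 0.0953 + (0.9479)(0.9544)(0.4828) = 0.53201.
Central angle c = 2·arcsin(√a) = 1.63487 rad.
So the angular separation is 93.67°.

93.67°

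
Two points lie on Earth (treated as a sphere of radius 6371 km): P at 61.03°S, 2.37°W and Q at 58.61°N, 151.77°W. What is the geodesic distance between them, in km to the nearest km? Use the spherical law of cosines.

Let φ₁ = -1.0652 rad, φ₂ = 1.0229 rad, and Δλ = -2.6075 rad.
cos c = sin φ₁ sin φ₂ + cos φ₁ cos φ₂ cos Δλ = (-0.8749)(0.8536) + (0.4844)(0.5209)(-0.8607) = -0.96398,
so c = arccos(-0.96398) = 2.87236 rad.
Distance = R·c = 6371 × 2.8724 ≈ 18300 km.

18300 km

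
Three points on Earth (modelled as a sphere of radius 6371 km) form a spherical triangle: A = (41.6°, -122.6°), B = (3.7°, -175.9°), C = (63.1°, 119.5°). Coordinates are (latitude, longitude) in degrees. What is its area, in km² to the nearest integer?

Side lengths (central angles): a = 1.3169, b = 1.1221, c = 1.0601 rad; semiperimeter s = 1.7495.
By l'Huilier's theorem, tan(E/4) = √[tan(s/2) tan((s−a)/2) tan((s−b)/2) tan((s−c)/2)], giving spherical excess E = 0.6931 rad.
Area = E·R² = 0.6931 × (6371)² ≈ 28134413 km².

28134413 km²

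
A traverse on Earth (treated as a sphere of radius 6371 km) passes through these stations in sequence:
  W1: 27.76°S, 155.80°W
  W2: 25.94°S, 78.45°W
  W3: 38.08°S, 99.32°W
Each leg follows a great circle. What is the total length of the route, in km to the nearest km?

9915 km

Leg W1→W2: central angle 1.1832 rad, distance 7537.9 km.
Leg W2→W3: central angle 0.3731 rad, distance 2377.1 km.
Total: 7537.9 + 2377.1 ≈ 9915 km.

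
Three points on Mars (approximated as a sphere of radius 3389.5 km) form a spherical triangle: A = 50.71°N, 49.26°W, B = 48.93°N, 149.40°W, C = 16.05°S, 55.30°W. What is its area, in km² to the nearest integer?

Side lengths (central angles): a = 1.8272, b = 1.1689, c = 1.0353 rad; semiperimeter s = 2.0157.
By l'Huilier's theorem, tan(E/4) = √[tan(s/2) tan((s−a)/2) tan((s−b)/2) tan((s−c)/2)], giving spherical excess E = 0.7503 rad.
Area = E·R² = 0.7503 × (3389.5)² ≈ 8619634 km².

8619634 km²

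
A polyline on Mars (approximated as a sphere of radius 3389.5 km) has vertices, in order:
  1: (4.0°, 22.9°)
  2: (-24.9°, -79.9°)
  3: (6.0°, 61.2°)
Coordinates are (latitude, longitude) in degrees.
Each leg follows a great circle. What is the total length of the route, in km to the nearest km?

Leg 1→2: central angle 1.8027 rad, distance 6110.3 km.
Leg 2→3: central angle 2.4129 rad, distance 8178.5 km.
Total: 6110.3 + 8178.5 ≈ 14289 km.

14289 km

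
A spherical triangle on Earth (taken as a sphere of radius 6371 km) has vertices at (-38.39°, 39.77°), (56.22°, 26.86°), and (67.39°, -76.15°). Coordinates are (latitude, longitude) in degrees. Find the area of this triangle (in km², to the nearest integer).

Side lengths (central angles): a = 0.7682, b = 2.3532, c = 1.6623 rad; semiperimeter s = 2.3919.
By l'Huilier's theorem, tan(E/4) = √[tan(s/2) tan((s−a)/2) tan((s−b)/2) tan((s−c)/2)], giving spherical excess E = 0.5588 rad.
Area = E·R² = 0.5588 × (6371)² ≈ 22679495 km².

22679495 km²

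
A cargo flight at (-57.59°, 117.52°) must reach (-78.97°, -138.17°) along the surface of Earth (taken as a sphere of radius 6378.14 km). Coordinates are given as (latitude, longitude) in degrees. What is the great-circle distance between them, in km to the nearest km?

4069 km

With latitudes φ₁ = -57.590°, φ₂ = -78.970° and longitude difference Δλ = 104.310°:
cos c = sin φ₁ sin φ₂ + cos φ₁ cos φ₂ cos Δλ = (-0.8442)(-0.9815) + (0.5360)(0.1913)(-0.2472) = 0.80329,
so c = arccos(0.80329) = 0.63799 rad.
Distance = R·c = 6378.14 × 0.6380 ≈ 4069 km.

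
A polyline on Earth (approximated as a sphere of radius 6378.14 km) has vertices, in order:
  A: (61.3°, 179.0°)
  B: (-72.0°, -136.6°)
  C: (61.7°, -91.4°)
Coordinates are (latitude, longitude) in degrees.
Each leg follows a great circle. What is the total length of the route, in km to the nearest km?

Leg A→B: central angle 2.3865 rad, distance 15221.3 km.
Leg B→C: central angle 2.3952 rad, distance 15277.0 km.
Total: 15221.3 + 15277.0 ≈ 30498 km.

30498 km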